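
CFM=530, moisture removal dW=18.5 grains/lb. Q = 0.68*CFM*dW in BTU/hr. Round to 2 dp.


Q = 0.68 * 530 * 18.5 = 6667.40 BTU/hr

6667.40 BTU/hr


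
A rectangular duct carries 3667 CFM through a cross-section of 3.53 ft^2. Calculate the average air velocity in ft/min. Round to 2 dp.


V = 3667 / 3.53 = 1038.81 ft/min

1038.81 ft/min


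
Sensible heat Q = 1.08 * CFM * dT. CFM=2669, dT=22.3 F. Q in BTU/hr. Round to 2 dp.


Q = 1.08 * 2669 * 22.3 = 64280.20 BTU/hr

64280.20 BTU/hr


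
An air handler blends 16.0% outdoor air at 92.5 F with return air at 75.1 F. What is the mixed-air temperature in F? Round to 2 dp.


T_mix = 75.1 + (16.0/100)*(92.5-75.1) = 77.88 F

77.88 F


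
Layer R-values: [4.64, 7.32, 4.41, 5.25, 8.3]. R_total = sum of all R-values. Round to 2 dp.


R_total = 4.64 + 7.32 + 4.41 + 5.25 + 8.3 = 29.92

29.92


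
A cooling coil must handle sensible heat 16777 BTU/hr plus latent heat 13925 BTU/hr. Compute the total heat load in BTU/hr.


Qt = 16777 + 13925 = 30702 BTU/hr

30702 BTU/hr


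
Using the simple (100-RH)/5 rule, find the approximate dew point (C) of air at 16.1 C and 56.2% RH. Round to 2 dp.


Td = 16.1 - (100-56.2)/5 = 7.34 C

7.34 C


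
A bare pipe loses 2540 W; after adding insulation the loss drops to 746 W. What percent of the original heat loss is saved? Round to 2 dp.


Savings = ((2540-746)/2540)*100 = 70.63 %

70.63 %


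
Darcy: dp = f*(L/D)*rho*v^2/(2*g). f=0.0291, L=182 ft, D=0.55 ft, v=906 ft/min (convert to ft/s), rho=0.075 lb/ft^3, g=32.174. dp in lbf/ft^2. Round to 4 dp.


v_fps = 906/60 = 15.1 ft/s
dp = 0.0291*(182/0.55)*0.075*15.1^2/(2*32.174) = 2.5591 lbf/ft^2

2.5591 lbf/ft^2


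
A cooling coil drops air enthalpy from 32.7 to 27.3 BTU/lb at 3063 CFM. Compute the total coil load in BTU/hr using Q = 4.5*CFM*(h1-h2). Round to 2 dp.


Q = 4.5 * 3063 * (32.7 - 27.3) = 74430.90 BTU/hr

74430.90 BTU/hr


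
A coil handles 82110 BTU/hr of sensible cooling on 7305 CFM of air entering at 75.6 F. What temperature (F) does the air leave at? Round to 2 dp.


dT = 82110/(1.08*7305) = 10.4076
T_leave = 75.6 - 10.4076 = 65.19 F

65.19 F


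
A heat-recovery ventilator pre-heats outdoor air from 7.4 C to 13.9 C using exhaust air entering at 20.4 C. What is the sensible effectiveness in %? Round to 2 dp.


eff = (13.9-7.4)/(20.4-7.4)*100 = 50.00 %

50.00 %


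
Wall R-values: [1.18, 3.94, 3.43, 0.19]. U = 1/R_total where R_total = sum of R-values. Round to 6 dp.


R_total = 1.18 + 3.94 + 3.43 + 0.19 = 8.74
U = 1/8.74 = 0.114416

0.114416


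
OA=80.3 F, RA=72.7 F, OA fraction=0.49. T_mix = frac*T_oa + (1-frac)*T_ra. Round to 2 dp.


T_mix = 0.49*80.3 + 0.51*72.7 = 76.42 F

76.42 F


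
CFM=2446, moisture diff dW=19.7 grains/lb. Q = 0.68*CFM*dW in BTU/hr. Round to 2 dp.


Q = 0.68 * 2446 * 19.7 = 32766.62 BTU/hr

32766.62 BTU/hr


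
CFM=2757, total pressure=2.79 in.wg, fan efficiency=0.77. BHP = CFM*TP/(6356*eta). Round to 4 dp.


BHP = 2757 * 2.79 / (6356 * 0.77) = 1.5717 hp

1.5717 hp


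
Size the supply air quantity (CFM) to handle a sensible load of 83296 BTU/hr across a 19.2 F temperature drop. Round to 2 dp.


CFM = 83296 / (1.08 * 19.2) = 4016.98

4016.98 CFM


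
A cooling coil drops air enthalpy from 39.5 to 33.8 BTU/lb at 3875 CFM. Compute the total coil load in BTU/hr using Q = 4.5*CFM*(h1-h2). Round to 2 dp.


Q = 4.5 * 3875 * (39.5 - 33.8) = 99393.75 BTU/hr

99393.75 BTU/hr


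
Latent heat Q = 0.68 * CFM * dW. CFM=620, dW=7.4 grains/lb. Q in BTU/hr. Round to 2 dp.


Q = 0.68 * 620 * 7.4 = 3119.84 BTU/hr

3119.84 BTU/hr


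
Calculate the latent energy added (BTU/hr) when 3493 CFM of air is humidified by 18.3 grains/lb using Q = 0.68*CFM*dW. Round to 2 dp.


Q = 0.68 * 3493 * 18.3 = 43466.89 BTU/hr

43466.89 BTU/hr


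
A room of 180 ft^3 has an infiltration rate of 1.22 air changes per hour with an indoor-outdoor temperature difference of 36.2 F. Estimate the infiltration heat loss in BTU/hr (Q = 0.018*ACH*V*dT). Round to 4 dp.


Q = 0.018 * 1.22 * 180 * 36.2 = 143.0914 BTU/hr

143.0914 BTU/hr


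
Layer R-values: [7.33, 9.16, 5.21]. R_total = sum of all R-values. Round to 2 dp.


R_total = 7.33 + 9.16 + 5.21 = 21.70

21.70


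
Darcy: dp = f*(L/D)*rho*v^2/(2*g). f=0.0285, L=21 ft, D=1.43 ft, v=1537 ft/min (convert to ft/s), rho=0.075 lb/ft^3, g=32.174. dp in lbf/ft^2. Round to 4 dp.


v_fps = 1537/60 = 25.6167 ft/s
dp = 0.0285*(21/1.43)*0.075*25.6167^2/(2*32.174) = 0.3201 lbf/ft^2

0.3201 lbf/ft^2


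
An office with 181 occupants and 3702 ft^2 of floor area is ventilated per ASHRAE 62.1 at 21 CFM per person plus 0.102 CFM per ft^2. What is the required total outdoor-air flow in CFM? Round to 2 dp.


Total = 181*21 + 3702*0.102 = 4178.60 CFM

4178.60 CFM


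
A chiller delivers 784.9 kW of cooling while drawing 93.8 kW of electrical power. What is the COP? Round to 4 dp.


COP = 784.9 / 93.8 = 8.3678

8.3678


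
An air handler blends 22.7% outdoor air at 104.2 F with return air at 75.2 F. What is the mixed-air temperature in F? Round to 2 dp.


T_mix = 75.2 + (22.7/100)*(104.2-75.2) = 81.78 F

81.78 F


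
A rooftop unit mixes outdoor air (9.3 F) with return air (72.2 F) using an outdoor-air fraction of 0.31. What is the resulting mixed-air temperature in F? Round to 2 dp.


T_mix = 0.31*9.3 + 0.69*72.2 = 52.70 F

52.70 F


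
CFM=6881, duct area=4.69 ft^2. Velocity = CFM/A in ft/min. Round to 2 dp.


V = 6881 / 4.69 = 1467.16 ft/min

1467.16 ft/min


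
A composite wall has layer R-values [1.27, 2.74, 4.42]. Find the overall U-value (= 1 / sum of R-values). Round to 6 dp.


R_total = 1.27 + 2.74 + 4.42 = 8.43
U = 1/8.43 = 0.118624

0.118624


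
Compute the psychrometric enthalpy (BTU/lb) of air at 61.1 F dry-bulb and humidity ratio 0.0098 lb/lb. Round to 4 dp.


h = 0.24*61.1 + 0.0098*(1061+0.444*61.1) = 25.3277 BTU/lb

25.3277 BTU/lb


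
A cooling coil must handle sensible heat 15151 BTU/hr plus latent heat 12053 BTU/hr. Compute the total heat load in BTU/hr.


Qt = 15151 + 12053 = 27204 BTU/hr

27204 BTU/hr


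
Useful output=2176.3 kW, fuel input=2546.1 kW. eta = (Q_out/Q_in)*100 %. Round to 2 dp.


eta = (2176.3/2546.1)*100 = 85.48 %

85.48 %


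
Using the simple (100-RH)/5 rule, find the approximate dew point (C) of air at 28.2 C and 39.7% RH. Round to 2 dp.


Td = 28.2 - (100-39.7)/5 = 16.14 C

16.14 C


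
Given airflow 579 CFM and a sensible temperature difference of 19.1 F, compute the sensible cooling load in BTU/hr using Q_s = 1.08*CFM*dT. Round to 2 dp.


Q = 1.08 * 579 * 19.1 = 11943.61 BTU/hr

11943.61 BTU/hr


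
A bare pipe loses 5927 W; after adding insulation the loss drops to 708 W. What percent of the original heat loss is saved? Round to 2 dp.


Savings = ((5927-708)/5927)*100 = 88.05 %

88.05 %


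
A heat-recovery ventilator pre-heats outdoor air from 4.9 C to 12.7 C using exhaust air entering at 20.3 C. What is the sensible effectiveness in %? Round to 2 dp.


eff = (12.7-4.9)/(20.3-4.9)*100 = 50.65 %

50.65 %


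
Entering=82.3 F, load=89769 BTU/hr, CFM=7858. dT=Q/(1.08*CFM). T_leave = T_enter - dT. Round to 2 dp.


dT = 89769/(1.08*7858) = 10.5777
T_leave = 82.3 - 10.5777 = 71.72 F

71.72 F


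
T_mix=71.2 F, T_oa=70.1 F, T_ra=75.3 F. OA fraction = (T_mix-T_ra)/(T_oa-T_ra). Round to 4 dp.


frac = (71.2 - 75.3) / (70.1 - 75.3) = 0.7885

0.7885


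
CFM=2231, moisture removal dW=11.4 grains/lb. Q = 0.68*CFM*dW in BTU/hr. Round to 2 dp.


Q = 0.68 * 2231 * 11.4 = 17294.71 BTU/hr

17294.71 BTU/hr


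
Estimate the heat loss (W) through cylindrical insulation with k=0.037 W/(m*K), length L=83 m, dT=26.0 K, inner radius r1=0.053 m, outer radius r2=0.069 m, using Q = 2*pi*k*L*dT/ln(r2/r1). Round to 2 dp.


Q = 2*pi*0.037*83*26.0/ln(0.069/0.053) = 1901.67 W

1901.67 W


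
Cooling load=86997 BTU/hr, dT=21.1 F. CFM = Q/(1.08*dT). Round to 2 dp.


CFM = 86997 / (1.08 * 21.1) = 3817.67

3817.67 CFM


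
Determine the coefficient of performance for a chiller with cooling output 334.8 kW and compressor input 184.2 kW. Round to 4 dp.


COP = 334.8 / 184.2 = 1.8176

1.8176


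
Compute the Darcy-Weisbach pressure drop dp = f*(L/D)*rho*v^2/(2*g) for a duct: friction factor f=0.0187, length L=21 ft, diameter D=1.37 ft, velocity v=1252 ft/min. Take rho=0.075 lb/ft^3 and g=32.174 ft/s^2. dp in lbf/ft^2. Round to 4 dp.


v_fps = 1252/60 = 20.8667 ft/s
dp = 0.0187*(21/1.37)*0.075*20.8667^2/(2*32.174) = 0.1455 lbf/ft^2

0.1455 lbf/ft^2


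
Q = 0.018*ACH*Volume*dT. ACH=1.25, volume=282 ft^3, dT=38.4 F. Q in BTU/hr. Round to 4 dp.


Q = 0.018 * 1.25 * 282 * 38.4 = 243.6480 BTU/hr

243.6480 BTU/hr


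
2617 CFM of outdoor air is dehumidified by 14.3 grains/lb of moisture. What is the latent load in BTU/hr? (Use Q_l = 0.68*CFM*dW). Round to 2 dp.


Q = 0.68 * 2617 * 14.3 = 25447.71 BTU/hr

25447.71 BTU/hr


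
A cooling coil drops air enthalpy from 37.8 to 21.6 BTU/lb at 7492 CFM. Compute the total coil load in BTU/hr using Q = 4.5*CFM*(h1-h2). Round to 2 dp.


Q = 4.5 * 7492 * (37.8 - 21.6) = 546166.80 BTU/hr

546166.80 BTU/hr


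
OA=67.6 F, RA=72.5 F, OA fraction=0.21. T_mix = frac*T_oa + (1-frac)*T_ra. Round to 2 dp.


T_mix = 0.21*67.6 + 0.79*72.5 = 71.47 F

71.47 F


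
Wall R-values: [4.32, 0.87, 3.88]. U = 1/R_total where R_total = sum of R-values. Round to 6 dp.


R_total = 4.32 + 0.87 + 3.88 = 9.07
U = 1/9.07 = 0.110254

0.110254


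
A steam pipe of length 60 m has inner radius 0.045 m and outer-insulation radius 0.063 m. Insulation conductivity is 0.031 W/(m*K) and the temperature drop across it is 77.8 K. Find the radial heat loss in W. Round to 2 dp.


Q = 2*pi*0.031*60*77.8/ln(0.063/0.045) = 2702.24 W

2702.24 W


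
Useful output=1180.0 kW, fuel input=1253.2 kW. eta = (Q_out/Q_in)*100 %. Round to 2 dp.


eta = (1180.0/1253.2)*100 = 94.16 %

94.16 %


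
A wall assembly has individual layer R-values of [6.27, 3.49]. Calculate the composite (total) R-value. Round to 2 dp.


R_total = 6.27 + 3.49 = 9.76

9.76


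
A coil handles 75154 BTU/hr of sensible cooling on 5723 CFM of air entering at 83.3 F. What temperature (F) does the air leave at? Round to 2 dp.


dT = 75154/(1.08*5723) = 12.1592
T_leave = 83.3 - 12.1592 = 71.14 F

71.14 F


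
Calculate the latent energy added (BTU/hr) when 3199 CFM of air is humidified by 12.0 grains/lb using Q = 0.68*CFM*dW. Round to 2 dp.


Q = 0.68 * 3199 * 12.0 = 26103.84 BTU/hr

26103.84 BTU/hr


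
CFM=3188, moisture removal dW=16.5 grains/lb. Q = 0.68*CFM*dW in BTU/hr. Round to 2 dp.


Q = 0.68 * 3188 * 16.5 = 35769.36 BTU/hr

35769.36 BTU/hr


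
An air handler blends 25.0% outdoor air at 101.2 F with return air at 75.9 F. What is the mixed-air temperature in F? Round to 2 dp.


T_mix = 75.9 + (25.0/100)*(101.2-75.9) = 82.23 F

82.23 F


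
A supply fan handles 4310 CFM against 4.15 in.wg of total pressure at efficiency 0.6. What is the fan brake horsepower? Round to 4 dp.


BHP = 4310 * 4.15 / (6356 * 0.6) = 4.6902 hp

4.6902 hp


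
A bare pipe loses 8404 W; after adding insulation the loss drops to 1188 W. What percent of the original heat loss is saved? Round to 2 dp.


Savings = ((8404-1188)/8404)*100 = 85.86 %

85.86 %


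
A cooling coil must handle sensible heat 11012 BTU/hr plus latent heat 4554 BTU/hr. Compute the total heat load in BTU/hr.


Qt = 11012 + 4554 = 15566 BTU/hr

15566 BTU/hr


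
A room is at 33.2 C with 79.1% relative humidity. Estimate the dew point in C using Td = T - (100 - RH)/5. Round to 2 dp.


Td = 33.2 - (100-79.1)/5 = 29.02 C

29.02 C


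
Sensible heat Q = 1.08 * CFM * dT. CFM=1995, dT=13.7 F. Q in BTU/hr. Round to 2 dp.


Q = 1.08 * 1995 * 13.7 = 29518.02 BTU/hr

29518.02 BTU/hr


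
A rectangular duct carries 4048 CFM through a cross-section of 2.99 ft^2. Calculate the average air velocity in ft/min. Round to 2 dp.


V = 4048 / 2.99 = 1353.85 ft/min

1353.85 ft/min


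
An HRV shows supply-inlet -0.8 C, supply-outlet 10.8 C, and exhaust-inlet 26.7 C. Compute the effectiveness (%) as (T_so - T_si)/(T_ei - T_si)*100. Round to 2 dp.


eff = (10.8-(-0.8))/(26.7-(-0.8))*100 = 42.18 %

42.18 %


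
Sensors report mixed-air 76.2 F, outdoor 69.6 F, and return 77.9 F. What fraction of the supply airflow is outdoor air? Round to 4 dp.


frac = (76.2 - 77.9) / (69.6 - 77.9) = 0.2048

0.2048


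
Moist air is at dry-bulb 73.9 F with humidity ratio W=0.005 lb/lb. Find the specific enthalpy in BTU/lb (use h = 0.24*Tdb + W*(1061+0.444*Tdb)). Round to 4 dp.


h = 0.24*73.9 + 0.005*(1061+0.444*73.9) = 23.2051 BTU/lb

23.2051 BTU/lb


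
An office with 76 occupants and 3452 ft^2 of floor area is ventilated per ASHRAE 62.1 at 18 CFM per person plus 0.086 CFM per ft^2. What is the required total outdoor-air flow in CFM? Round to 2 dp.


Total = 76*18 + 3452*0.086 = 1664.87 CFM

1664.87 CFM


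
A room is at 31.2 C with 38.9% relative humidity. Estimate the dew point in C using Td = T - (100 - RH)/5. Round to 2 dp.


Td = 31.2 - (100-38.9)/5 = 18.98 C

18.98 C


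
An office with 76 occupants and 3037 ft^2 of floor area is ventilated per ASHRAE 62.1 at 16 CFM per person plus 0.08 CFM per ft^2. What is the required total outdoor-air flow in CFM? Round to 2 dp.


Total = 76*16 + 3037*0.08 = 1458.96 CFM

1458.96 CFM


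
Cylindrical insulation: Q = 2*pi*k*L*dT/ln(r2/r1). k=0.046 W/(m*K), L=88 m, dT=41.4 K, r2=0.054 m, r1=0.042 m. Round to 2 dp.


Q = 2*pi*0.046*88*41.4/ln(0.054/0.042) = 4189.90 W

4189.90 W


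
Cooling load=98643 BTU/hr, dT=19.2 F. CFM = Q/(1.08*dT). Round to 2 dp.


CFM = 98643 / (1.08 * 19.2) = 4757.09

4757.09 CFM


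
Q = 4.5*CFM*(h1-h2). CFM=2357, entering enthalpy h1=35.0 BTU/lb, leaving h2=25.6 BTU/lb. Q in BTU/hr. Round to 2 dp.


Q = 4.5 * 2357 * (35.0 - 25.6) = 99701.10 BTU/hr

99701.10 BTU/hr


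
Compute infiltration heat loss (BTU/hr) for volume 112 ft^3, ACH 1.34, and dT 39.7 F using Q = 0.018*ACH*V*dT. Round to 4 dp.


Q = 0.018 * 1.34 * 112 * 39.7 = 107.2472 BTU/hr

107.2472 BTU/hr


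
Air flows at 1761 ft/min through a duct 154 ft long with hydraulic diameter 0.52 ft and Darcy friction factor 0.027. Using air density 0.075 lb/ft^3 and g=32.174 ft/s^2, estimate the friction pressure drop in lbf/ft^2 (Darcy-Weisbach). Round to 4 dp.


v_fps = 1761/60 = 29.35 ft/s
dp = 0.027*(154/0.52)*0.075*29.35^2/(2*32.174) = 8.0283 lbf/ft^2

8.0283 lbf/ft^2


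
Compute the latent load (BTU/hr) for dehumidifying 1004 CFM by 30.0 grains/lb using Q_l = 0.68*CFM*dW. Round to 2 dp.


Q = 0.68 * 1004 * 30.0 = 20481.60 BTU/hr

20481.60 BTU/hr


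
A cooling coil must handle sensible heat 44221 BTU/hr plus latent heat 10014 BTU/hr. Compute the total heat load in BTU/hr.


Qt = 44221 + 10014 = 54235 BTU/hr

54235 BTU/hr


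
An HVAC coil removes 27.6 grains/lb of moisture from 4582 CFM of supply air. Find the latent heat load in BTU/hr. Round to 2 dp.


Q = 0.68 * 4582 * 27.6 = 85994.98 BTU/hr

85994.98 BTU/hr


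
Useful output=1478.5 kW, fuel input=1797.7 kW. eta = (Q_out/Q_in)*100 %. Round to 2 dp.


eta = (1478.5/1797.7)*100 = 82.24 %

82.24 %


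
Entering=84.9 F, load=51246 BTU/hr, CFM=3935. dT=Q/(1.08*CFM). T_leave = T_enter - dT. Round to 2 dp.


dT = 51246/(1.08*3935) = 12.0584
T_leave = 84.9 - 12.0584 = 72.84 F

72.84 F


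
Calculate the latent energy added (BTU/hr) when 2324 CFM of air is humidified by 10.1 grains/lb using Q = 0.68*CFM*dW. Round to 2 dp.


Q = 0.68 * 2324 * 10.1 = 15961.23 BTU/hr

15961.23 BTU/hr


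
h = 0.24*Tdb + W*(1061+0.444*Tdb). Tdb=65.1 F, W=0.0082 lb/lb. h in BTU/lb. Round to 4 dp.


h = 0.24*65.1 + 0.0082*(1061+0.444*65.1) = 24.5612 BTU/lb

24.5612 BTU/lb


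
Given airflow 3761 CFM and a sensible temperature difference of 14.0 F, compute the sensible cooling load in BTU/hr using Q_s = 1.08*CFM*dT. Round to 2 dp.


Q = 1.08 * 3761 * 14.0 = 56866.32 BTU/hr

56866.32 BTU/hr


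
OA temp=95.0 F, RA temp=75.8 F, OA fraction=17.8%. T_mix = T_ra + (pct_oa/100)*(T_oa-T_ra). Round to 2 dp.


T_mix = 75.8 + (17.8/100)*(95.0-75.8) = 79.22 F

79.22 F


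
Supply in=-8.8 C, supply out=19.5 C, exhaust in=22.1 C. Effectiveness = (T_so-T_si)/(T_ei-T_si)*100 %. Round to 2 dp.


eff = (19.5-(-8.8))/(22.1-(-8.8))*100 = 91.59 %

91.59 %


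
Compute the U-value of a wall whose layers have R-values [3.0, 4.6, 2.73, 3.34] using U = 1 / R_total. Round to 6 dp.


R_total = 3.0 + 4.6 + 2.73 + 3.34 = 13.67
U = 1/13.67 = 0.073153

0.073153


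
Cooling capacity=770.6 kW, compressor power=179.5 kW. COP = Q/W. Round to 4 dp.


COP = 770.6 / 179.5 = 4.2930

4.2930


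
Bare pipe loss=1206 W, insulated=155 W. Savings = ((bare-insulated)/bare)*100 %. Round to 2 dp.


Savings = ((1206-155)/1206)*100 = 87.15 %

87.15 %


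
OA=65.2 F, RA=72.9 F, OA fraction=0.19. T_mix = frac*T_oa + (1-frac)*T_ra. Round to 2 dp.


T_mix = 0.19*65.2 + 0.81*72.9 = 71.44 F

71.44 F


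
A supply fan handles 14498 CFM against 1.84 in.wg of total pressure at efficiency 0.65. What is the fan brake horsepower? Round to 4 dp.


BHP = 14498 * 1.84 / (6356 * 0.65) = 6.4570 hp

6.4570 hp


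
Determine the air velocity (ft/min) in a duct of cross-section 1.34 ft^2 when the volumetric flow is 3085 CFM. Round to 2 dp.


V = 3085 / 1.34 = 2302.24 ft/min

2302.24 ft/min


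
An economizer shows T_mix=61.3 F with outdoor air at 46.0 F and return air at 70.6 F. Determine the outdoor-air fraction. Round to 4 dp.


frac = (61.3 - 70.6) / (46.0 - 70.6) = 0.3780

0.3780


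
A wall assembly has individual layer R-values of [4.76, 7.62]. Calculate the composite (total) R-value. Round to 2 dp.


R_total = 4.76 + 7.62 = 12.38

12.38


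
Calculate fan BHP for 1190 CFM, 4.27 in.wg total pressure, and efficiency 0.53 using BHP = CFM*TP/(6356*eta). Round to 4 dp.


BHP = 1190 * 4.27 / (6356 * 0.53) = 1.5084 hp

1.5084 hp


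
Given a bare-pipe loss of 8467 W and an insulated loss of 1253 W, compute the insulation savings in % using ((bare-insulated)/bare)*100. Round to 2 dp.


Savings = ((8467-1253)/8467)*100 = 85.20 %

85.20 %


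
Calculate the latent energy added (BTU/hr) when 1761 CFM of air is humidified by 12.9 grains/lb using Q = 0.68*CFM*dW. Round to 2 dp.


Q = 0.68 * 1761 * 12.9 = 15447.49 BTU/hr

15447.49 BTU/hr


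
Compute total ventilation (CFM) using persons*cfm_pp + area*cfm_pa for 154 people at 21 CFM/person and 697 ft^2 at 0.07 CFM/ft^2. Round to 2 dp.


Total = 154*21 + 697*0.07 = 3282.79 CFM

3282.79 CFM


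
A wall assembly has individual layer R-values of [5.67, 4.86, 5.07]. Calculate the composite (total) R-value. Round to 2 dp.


R_total = 5.67 + 4.86 + 5.07 = 15.60

15.60


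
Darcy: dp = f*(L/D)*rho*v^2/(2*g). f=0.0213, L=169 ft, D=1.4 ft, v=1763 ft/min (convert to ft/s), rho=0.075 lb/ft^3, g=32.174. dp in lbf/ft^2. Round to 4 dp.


v_fps = 1763/60 = 29.3833 ft/s
dp = 0.0213*(169/1.4)*0.075*29.3833^2/(2*32.174) = 2.5874 lbf/ft^2

2.5874 lbf/ft^2


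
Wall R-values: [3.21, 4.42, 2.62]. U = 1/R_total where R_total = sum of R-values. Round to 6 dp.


R_total = 3.21 + 4.42 + 2.62 = 10.25
U = 1/10.25 = 0.097561

0.097561


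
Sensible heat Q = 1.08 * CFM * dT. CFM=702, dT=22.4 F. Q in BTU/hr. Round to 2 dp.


Q = 1.08 * 702 * 22.4 = 16982.78 BTU/hr

16982.78 BTU/hr


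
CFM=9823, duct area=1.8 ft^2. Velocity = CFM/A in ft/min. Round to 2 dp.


V = 9823 / 1.8 = 5457.22 ft/min

5457.22 ft/min


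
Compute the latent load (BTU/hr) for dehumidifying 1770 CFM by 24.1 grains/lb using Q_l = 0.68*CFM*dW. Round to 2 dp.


Q = 0.68 * 1770 * 24.1 = 29006.76 BTU/hr

29006.76 BTU/hr


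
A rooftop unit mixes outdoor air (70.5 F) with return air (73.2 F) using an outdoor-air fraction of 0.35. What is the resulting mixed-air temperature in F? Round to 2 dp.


T_mix = 0.35*70.5 + 0.65*73.2 = 72.26 F

72.26 F


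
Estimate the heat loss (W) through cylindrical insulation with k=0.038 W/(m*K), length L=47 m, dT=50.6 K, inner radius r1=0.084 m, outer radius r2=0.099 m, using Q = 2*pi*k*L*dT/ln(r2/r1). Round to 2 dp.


Q = 2*pi*0.038*47*50.6/ln(0.099/0.084) = 3455.94 W

3455.94 W


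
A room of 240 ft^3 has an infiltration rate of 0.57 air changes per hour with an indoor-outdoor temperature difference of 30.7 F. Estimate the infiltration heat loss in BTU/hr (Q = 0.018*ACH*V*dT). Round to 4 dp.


Q = 0.018 * 0.57 * 240 * 30.7 = 75.5957 BTU/hr

75.5957 BTU/hr


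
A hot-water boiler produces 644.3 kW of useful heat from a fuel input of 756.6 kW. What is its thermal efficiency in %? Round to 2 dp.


eta = (644.3/756.6)*100 = 85.16 %

85.16 %


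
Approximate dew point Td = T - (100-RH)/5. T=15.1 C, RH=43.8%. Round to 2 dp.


Td = 15.1 - (100-43.8)/5 = 3.86 C

3.86 C


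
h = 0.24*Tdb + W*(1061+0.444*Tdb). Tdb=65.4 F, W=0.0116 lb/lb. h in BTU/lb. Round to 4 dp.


h = 0.24*65.4 + 0.0116*(1061+0.444*65.4) = 28.3404 BTU/lb

28.3404 BTU/lb


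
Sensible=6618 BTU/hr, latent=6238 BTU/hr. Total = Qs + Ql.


Qt = 6618 + 6238 = 12856 BTU/hr

12856 BTU/hr


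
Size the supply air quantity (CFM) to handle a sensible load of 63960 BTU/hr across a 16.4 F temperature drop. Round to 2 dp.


CFM = 63960 / (1.08 * 16.4) = 3611.11

3611.11 CFM


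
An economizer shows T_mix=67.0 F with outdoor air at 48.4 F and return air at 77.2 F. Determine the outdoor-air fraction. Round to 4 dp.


frac = (67.0 - 77.2) / (48.4 - 77.2) = 0.3542

0.3542


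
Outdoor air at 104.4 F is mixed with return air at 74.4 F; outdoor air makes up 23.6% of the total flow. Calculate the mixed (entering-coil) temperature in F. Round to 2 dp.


T_mix = 74.4 + (23.6/100)*(104.4-74.4) = 81.48 F

81.48 F


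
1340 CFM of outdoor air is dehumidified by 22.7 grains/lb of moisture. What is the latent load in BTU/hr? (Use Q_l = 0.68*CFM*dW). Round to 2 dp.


Q = 0.68 * 1340 * 22.7 = 20684.24 BTU/hr

20684.24 BTU/hr


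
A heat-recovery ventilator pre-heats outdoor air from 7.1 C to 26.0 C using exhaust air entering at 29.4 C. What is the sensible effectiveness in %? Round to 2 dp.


eff = (26.0-7.1)/(29.4-7.1)*100 = 84.75 %

84.75 %


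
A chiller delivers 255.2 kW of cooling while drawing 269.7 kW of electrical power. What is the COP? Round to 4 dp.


COP = 255.2 / 269.7 = 0.9462

0.9462


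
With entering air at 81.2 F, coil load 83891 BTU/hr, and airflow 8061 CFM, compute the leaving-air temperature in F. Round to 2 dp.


dT = 83891/(1.08*8061) = 9.6361
T_leave = 81.2 - 9.6361 = 71.56 F

71.56 F


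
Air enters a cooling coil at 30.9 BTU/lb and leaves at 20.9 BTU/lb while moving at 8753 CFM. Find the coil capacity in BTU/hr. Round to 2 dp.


Q = 4.5 * 8753 * (30.9 - 20.9) = 393885.00 BTU/hr

393885.00 BTU/hr


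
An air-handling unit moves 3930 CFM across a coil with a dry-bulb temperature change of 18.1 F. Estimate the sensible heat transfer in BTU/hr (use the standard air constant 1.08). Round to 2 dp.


Q = 1.08 * 3930 * 18.1 = 76823.64 BTU/hr

76823.64 BTU/hr


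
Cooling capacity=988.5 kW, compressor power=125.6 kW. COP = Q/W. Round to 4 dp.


COP = 988.5 / 125.6 = 7.8702

7.8702


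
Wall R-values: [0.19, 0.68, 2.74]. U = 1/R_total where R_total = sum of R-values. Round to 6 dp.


R_total = 0.19 + 0.68 + 2.74 = 3.61
U = 1/3.61 = 0.277008

0.277008


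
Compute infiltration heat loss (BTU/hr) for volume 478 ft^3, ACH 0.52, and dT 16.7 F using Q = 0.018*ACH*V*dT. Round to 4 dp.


Q = 0.018 * 0.52 * 478 * 16.7 = 74.7171 BTU/hr

74.7171 BTU/hr


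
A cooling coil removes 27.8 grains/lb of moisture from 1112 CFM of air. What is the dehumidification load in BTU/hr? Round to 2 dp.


Q = 0.68 * 1112 * 27.8 = 21021.25 BTU/hr

21021.25 BTU/hr


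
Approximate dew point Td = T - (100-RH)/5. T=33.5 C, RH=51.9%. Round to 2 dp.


Td = 33.5 - (100-51.9)/5 = 23.88 C

23.88 C


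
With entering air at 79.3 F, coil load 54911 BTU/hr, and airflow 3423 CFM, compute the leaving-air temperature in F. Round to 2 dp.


dT = 54911/(1.08*3423) = 14.8535
T_leave = 79.3 - 14.8535 = 64.45 F

64.45 F


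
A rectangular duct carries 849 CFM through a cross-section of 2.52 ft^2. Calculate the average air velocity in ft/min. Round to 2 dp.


V = 849 / 2.52 = 336.90 ft/min

336.90 ft/min


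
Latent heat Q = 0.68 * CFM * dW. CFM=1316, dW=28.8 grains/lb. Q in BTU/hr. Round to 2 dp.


Q = 0.68 * 1316 * 28.8 = 25772.54 BTU/hr

25772.54 BTU/hr


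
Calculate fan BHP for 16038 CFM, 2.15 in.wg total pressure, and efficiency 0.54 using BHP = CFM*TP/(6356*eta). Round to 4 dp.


BHP = 16038 * 2.15 / (6356 * 0.54) = 10.0464 hp

10.0464 hp


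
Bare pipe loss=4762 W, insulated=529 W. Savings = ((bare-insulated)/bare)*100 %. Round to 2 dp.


Savings = ((4762-529)/4762)*100 = 88.89 %

88.89 %


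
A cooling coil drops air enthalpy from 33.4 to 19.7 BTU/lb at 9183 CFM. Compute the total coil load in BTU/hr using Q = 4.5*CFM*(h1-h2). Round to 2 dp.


Q = 4.5 * 9183 * (33.4 - 19.7) = 566131.95 BTU/hr

566131.95 BTU/hr


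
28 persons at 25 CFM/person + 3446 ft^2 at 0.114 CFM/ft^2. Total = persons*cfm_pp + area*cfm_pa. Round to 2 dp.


Total = 28*25 + 3446*0.114 = 1092.84 CFM

1092.84 CFM


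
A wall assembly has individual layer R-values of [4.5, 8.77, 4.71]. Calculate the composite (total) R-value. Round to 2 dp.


R_total = 4.5 + 8.77 + 4.71 = 17.98

17.98


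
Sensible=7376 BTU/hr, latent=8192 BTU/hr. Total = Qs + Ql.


Qt = 7376 + 8192 = 15568 BTU/hr

15568 BTU/hr


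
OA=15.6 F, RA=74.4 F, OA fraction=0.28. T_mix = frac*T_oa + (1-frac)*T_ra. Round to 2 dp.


T_mix = 0.28*15.6 + 0.72*74.4 = 57.94 F

57.94 F


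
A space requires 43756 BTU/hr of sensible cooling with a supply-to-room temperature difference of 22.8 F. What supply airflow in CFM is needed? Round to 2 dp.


CFM = 43756 / (1.08 * 22.8) = 1776.97

1776.97 CFM


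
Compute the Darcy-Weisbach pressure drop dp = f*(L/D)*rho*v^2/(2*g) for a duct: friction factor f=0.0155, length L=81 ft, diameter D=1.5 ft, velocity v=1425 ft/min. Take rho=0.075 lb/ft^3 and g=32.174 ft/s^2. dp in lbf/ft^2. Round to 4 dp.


v_fps = 1425/60 = 23.75 ft/s
dp = 0.0155*(81/1.5)*0.075*23.75^2/(2*32.174) = 0.5503 lbf/ft^2

0.5503 lbf/ft^2


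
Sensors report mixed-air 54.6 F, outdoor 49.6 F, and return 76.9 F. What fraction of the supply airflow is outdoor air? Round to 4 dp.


frac = (54.6 - 76.9) / (49.6 - 76.9) = 0.8168

0.8168


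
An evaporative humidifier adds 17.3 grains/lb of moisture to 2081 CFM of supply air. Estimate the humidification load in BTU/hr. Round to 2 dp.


Q = 0.68 * 2081 * 17.3 = 24480.88 BTU/hr

24480.88 BTU/hr


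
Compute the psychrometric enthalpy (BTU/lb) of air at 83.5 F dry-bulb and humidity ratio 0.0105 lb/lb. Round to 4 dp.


h = 0.24*83.5 + 0.0105*(1061+0.444*83.5) = 31.5698 BTU/lb

31.5698 BTU/lb


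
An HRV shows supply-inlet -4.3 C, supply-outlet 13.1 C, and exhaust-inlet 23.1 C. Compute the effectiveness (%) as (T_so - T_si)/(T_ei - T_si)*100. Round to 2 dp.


eff = (13.1-(-4.3))/(23.1-(-4.3))*100 = 63.50 %

63.50 %


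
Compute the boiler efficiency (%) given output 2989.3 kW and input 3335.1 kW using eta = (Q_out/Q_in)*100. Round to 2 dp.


eta = (2989.3/3335.1)*100 = 89.63 %

89.63 %


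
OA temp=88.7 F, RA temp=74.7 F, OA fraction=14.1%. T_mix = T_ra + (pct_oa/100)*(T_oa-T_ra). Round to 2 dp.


T_mix = 74.7 + (14.1/100)*(88.7-74.7) = 76.67 F

76.67 F


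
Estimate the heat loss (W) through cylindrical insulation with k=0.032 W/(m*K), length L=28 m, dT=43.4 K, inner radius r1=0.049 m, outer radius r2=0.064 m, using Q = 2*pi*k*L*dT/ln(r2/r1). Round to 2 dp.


Q = 2*pi*0.032*28*43.4/ln(0.064/0.049) = 914.88 W

914.88 W


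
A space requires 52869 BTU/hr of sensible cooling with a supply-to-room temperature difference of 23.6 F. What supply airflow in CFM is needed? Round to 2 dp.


CFM = 52869 / (1.08 * 23.6) = 2074.27

2074.27 CFM


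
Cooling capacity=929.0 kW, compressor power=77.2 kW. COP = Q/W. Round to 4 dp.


COP = 929.0 / 77.2 = 12.0337

12.0337


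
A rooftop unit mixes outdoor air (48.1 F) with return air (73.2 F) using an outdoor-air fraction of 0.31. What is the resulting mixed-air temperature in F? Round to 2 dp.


T_mix = 0.31*48.1 + 0.69*73.2 = 65.42 F

65.42 F


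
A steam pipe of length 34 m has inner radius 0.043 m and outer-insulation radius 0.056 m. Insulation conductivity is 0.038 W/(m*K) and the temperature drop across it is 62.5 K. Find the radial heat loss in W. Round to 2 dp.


Q = 2*pi*0.038*34*62.5/ln(0.056/0.043) = 1920.74 W

1920.74 W


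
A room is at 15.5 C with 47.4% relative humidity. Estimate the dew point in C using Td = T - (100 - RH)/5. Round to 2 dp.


Td = 15.5 - (100-47.4)/5 = 4.98 C

4.98 C


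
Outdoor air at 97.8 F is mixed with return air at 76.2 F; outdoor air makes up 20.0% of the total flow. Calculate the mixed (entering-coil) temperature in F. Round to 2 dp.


T_mix = 76.2 + (20.0/100)*(97.8-76.2) = 80.52 F

80.52 F


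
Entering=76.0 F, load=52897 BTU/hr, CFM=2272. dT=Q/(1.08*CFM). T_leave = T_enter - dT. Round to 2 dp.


dT = 52897/(1.08*2272) = 21.5575
T_leave = 76.0 - 21.5575 = 54.44 F

54.44 F


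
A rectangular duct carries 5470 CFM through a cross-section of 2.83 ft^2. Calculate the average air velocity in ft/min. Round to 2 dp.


V = 5470 / 2.83 = 1932.86 ft/min

1932.86 ft/min


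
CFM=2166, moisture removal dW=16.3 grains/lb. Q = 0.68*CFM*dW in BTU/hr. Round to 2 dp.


Q = 0.68 * 2166 * 16.3 = 24007.94 BTU/hr

24007.94 BTU/hr


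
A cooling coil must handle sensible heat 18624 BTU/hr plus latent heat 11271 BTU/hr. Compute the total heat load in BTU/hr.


Qt = 18624 + 11271 = 29895 BTU/hr

29895 BTU/hr


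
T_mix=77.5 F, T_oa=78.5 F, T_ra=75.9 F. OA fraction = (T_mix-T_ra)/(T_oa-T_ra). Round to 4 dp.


frac = (77.5 - 75.9) / (78.5 - 75.9) = 0.6154

0.6154


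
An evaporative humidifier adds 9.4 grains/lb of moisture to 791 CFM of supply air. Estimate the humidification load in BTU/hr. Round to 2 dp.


Q = 0.68 * 791 * 9.4 = 5056.07 BTU/hr

5056.07 BTU/hr


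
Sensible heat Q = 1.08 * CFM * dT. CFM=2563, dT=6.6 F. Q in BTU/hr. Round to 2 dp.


Q = 1.08 * 2563 * 6.6 = 18269.06 BTU/hr

18269.06 BTU/hr


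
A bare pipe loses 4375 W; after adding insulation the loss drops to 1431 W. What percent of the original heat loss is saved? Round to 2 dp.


Savings = ((4375-1431)/4375)*100 = 67.29 %

67.29 %


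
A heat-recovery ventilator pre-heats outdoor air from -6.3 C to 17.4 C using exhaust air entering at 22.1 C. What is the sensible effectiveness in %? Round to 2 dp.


eff = (17.4-(-6.3))/(22.1-(-6.3))*100 = 83.45 %

83.45 %


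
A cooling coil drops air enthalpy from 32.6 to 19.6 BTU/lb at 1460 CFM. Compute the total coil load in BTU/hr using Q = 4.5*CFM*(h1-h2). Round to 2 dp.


Q = 4.5 * 1460 * (32.6 - 19.6) = 85410.00 BTU/hr

85410.00 BTU/hr


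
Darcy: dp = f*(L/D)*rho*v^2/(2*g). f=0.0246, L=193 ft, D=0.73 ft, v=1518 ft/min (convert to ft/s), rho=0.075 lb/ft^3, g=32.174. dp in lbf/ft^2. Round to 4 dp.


v_fps = 1518/60 = 25.3 ft/s
dp = 0.0246*(193/0.73)*0.075*25.3^2/(2*32.174) = 4.8522 lbf/ft^2

4.8522 lbf/ft^2


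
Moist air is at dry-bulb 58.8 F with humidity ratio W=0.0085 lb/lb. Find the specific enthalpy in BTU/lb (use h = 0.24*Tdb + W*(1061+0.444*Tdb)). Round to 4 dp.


h = 0.24*58.8 + 0.0085*(1061+0.444*58.8) = 23.3524 BTU/lb

23.3524 BTU/lb


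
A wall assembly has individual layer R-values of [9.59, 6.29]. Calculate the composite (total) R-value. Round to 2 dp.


R_total = 9.59 + 6.29 = 15.88

15.88


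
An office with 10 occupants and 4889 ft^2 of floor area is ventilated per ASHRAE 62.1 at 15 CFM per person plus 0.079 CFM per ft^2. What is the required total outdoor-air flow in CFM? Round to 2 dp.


Total = 10*15 + 4889*0.079 = 536.23 CFM

536.23 CFM


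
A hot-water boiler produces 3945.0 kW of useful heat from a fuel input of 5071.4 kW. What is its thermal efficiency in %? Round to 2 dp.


eta = (3945.0/5071.4)*100 = 77.79 %

77.79 %


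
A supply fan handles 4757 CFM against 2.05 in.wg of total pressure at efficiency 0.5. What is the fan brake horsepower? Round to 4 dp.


BHP = 4757 * 2.05 / (6356 * 0.5) = 3.0685 hp

3.0685 hp


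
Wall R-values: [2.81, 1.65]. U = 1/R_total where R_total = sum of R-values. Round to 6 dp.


R_total = 2.81 + 1.65 = 4.46
U = 1/4.46 = 0.224215

0.224215


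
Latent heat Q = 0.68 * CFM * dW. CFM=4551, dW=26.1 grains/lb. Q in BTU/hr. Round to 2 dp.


Q = 0.68 * 4551 * 26.1 = 80771.15 BTU/hr

80771.15 BTU/hr


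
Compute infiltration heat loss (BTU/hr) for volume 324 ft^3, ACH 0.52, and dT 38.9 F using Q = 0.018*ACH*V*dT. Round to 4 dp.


Q = 0.018 * 0.52 * 324 * 38.9 = 117.9697 BTU/hr

117.9697 BTU/hr


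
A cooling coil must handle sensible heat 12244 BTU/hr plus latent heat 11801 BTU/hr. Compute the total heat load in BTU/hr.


Qt = 12244 + 11801 = 24045 BTU/hr

24045 BTU/hr


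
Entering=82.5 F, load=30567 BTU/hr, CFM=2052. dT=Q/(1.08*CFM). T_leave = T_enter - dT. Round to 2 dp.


dT = 30567/(1.08*2052) = 13.7928
T_leave = 82.5 - 13.7928 = 68.71 F

68.71 F


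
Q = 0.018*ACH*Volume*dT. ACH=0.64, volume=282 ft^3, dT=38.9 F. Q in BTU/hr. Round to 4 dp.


Q = 0.018 * 0.64 * 282 * 38.9 = 126.3721 BTU/hr

126.3721 BTU/hr


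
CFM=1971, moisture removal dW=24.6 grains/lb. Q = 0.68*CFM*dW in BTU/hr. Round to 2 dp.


Q = 0.68 * 1971 * 24.6 = 32970.89 BTU/hr

32970.89 BTU/hr


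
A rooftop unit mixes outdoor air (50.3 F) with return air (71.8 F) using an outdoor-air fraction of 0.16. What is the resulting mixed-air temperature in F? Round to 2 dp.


T_mix = 0.16*50.3 + 0.84*71.8 = 68.36 F

68.36 F


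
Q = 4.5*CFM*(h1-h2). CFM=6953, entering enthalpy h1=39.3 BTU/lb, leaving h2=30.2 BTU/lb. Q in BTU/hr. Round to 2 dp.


Q = 4.5 * 6953 * (39.3 - 30.2) = 284725.35 BTU/hr

284725.35 BTU/hr


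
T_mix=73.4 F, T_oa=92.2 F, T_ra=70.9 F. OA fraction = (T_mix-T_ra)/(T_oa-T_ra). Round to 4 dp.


frac = (73.4 - 70.9) / (92.2 - 70.9) = 0.1174

0.1174


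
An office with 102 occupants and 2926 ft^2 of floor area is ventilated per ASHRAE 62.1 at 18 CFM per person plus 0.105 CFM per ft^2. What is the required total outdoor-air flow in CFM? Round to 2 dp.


Total = 102*18 + 2926*0.105 = 2143.23 CFM

2143.23 CFM


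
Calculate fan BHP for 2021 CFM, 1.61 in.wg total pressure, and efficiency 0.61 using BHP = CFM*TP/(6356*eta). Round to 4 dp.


BHP = 2021 * 1.61 / (6356 * 0.61) = 0.8392 hp

0.8392 hp


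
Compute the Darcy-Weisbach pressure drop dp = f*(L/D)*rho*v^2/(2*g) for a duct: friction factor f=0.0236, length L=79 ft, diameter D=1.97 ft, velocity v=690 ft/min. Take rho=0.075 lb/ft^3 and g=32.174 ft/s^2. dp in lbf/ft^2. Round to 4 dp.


v_fps = 690/60 = 11.5 ft/s
dp = 0.0236*(79/1.97)*0.075*11.5^2/(2*32.174) = 0.1459 lbf/ft^2

0.1459 lbf/ft^2


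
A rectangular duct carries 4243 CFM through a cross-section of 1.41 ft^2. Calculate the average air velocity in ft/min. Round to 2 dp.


V = 4243 / 1.41 = 3009.22 ft/min

3009.22 ft/min


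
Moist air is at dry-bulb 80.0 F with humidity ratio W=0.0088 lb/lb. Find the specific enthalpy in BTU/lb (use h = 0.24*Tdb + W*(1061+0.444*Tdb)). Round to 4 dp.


h = 0.24*80.0 + 0.0088*(1061+0.444*80.0) = 28.8494 BTU/lb

28.8494 BTU/lb


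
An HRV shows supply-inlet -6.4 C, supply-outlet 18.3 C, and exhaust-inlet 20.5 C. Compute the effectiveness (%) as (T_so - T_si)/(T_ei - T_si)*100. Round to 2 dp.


eff = (18.3-(-6.4))/(20.5-(-6.4))*100 = 91.82 %

91.82 %


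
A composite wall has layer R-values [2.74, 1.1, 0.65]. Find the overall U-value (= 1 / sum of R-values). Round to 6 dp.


R_total = 2.74 + 1.1 + 0.65 = 4.49
U = 1/4.49 = 0.222717

0.222717


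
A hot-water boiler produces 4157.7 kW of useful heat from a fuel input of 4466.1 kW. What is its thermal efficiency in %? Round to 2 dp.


eta = (4157.7/4466.1)*100 = 93.09 %

93.09 %


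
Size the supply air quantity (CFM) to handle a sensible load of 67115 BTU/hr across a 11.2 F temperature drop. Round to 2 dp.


CFM = 67115 / (1.08 * 11.2) = 5548.53

5548.53 CFM


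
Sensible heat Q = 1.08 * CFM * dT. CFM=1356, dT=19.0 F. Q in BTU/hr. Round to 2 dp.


Q = 1.08 * 1356 * 19.0 = 27825.12 BTU/hr

27825.12 BTU/hr


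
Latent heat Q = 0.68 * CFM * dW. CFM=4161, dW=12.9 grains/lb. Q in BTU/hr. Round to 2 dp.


Q = 0.68 * 4161 * 12.9 = 36500.29 BTU/hr

36500.29 BTU/hr


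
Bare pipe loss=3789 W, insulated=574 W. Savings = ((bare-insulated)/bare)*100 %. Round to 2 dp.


Savings = ((3789-574)/3789)*100 = 84.85 %

84.85 %


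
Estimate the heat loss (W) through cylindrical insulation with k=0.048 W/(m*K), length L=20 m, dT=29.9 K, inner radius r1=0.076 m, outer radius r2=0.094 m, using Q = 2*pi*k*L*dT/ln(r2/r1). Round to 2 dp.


Q = 2*pi*0.048*20*29.9/ln(0.094/0.076) = 848.47 W

848.47 W


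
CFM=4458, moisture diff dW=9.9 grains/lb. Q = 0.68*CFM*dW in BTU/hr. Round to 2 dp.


Q = 0.68 * 4458 * 9.9 = 30011.26 BTU/hr

30011.26 BTU/hr


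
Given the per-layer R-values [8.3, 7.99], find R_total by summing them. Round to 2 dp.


R_total = 8.3 + 7.99 = 16.29

16.29


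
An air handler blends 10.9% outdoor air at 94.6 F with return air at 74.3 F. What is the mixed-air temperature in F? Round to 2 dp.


T_mix = 74.3 + (10.9/100)*(94.6-74.3) = 76.51 F

76.51 F


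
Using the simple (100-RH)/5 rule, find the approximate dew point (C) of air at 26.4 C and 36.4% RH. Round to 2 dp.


Td = 26.4 - (100-36.4)/5 = 13.68 C

13.68 C


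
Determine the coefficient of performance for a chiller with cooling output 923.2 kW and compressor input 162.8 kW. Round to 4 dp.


COP = 923.2 / 162.8 = 5.6708

5.6708


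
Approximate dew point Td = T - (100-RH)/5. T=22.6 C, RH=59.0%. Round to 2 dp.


Td = 22.6 - (100-59.0)/5 = 14.40 C

14.40 C


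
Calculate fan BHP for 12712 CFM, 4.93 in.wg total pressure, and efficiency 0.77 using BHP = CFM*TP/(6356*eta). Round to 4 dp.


BHP = 12712 * 4.93 / (6356 * 0.77) = 12.8052 hp

12.8052 hp


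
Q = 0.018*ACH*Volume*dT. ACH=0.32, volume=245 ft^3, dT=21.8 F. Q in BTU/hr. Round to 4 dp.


Q = 0.018 * 0.32 * 245 * 21.8 = 30.7642 BTU/hr

30.7642 BTU/hr


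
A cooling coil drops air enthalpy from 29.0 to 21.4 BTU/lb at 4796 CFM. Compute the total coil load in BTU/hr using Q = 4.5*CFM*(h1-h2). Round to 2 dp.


Q = 4.5 * 4796 * (29.0 - 21.4) = 164023.20 BTU/hr

164023.20 BTU/hr


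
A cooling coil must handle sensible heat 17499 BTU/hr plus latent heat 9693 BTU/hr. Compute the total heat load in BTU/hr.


Qt = 17499 + 9693 = 27192 BTU/hr

27192 BTU/hr


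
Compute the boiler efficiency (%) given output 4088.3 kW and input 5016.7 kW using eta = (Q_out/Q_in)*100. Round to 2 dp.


eta = (4088.3/5016.7)*100 = 81.49 %

81.49 %


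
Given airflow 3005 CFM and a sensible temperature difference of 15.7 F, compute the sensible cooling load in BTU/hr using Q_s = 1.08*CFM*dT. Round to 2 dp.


Q = 1.08 * 3005 * 15.7 = 50952.78 BTU/hr

50952.78 BTU/hr


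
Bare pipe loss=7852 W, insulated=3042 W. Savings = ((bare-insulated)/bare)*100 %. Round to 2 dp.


Savings = ((7852-3042)/7852)*100 = 61.26 %

61.26 %


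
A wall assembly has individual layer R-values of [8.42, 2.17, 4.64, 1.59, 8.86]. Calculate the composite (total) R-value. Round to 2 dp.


R_total = 8.42 + 2.17 + 4.64 + 1.59 + 8.86 = 25.68

25.68
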